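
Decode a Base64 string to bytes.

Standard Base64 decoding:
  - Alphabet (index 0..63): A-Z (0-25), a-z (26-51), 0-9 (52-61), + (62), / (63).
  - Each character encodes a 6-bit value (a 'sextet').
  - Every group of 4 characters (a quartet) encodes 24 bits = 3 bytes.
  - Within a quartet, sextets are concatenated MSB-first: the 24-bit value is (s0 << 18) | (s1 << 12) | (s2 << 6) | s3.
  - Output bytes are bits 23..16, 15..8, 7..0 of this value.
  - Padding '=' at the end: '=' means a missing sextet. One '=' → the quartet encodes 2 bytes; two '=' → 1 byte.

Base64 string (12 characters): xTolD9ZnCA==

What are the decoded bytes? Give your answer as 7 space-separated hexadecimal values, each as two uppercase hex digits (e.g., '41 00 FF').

Answer: C5 3A 25 0F D6 67 08

Derivation:
After char 0 ('x'=49): chars_in_quartet=1 acc=0x31 bytes_emitted=0
After char 1 ('T'=19): chars_in_quartet=2 acc=0xC53 bytes_emitted=0
After char 2 ('o'=40): chars_in_quartet=3 acc=0x314E8 bytes_emitted=0
After char 3 ('l'=37): chars_in_quartet=4 acc=0xC53A25 -> emit C5 3A 25, reset; bytes_emitted=3
After char 4 ('D'=3): chars_in_quartet=1 acc=0x3 bytes_emitted=3
After char 5 ('9'=61): chars_in_quartet=2 acc=0xFD bytes_emitted=3
After char 6 ('Z'=25): chars_in_quartet=3 acc=0x3F59 bytes_emitted=3
After char 7 ('n'=39): chars_in_quartet=4 acc=0xFD667 -> emit 0F D6 67, reset; bytes_emitted=6
After char 8 ('C'=2): chars_in_quartet=1 acc=0x2 bytes_emitted=6
After char 9 ('A'=0): chars_in_quartet=2 acc=0x80 bytes_emitted=6
Padding '==': partial quartet acc=0x80 -> emit 08; bytes_emitted=7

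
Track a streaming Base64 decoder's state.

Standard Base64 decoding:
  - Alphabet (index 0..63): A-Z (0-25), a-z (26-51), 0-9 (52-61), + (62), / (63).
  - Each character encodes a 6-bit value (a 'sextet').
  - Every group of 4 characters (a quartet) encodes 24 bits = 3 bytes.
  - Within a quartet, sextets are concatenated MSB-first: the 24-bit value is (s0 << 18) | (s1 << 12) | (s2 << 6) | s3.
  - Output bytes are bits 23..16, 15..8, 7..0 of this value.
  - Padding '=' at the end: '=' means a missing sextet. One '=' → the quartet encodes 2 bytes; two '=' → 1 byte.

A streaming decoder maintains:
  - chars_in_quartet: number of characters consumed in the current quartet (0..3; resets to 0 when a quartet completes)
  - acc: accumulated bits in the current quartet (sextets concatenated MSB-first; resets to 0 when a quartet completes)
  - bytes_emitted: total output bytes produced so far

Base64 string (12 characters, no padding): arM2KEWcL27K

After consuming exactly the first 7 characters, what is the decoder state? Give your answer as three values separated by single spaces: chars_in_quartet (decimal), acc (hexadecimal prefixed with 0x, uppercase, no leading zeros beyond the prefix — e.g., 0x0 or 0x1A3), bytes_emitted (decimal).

After char 0 ('a'=26): chars_in_quartet=1 acc=0x1A bytes_emitted=0
After char 1 ('r'=43): chars_in_quartet=2 acc=0x6AB bytes_emitted=0
After char 2 ('M'=12): chars_in_quartet=3 acc=0x1AACC bytes_emitted=0
After char 3 ('2'=54): chars_in_quartet=4 acc=0x6AB336 -> emit 6A B3 36, reset; bytes_emitted=3
After char 4 ('K'=10): chars_in_quartet=1 acc=0xA bytes_emitted=3
After char 5 ('E'=4): chars_in_quartet=2 acc=0x284 bytes_emitted=3
After char 6 ('W'=22): chars_in_quartet=3 acc=0xA116 bytes_emitted=3

Answer: 3 0xA116 3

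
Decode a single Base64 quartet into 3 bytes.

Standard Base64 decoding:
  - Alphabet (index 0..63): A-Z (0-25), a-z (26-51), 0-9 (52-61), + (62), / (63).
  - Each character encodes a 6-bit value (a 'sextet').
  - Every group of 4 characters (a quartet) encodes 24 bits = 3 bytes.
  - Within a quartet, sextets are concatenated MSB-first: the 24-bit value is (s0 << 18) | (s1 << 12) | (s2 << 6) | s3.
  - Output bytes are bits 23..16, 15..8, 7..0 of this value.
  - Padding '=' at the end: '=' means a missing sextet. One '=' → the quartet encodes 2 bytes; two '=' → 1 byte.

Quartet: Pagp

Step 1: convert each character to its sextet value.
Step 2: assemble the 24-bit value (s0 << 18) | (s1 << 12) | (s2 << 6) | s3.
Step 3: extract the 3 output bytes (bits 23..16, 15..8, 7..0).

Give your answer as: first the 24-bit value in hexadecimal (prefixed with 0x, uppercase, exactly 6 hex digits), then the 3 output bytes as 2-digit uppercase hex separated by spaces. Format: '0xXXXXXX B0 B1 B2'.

Answer: 0x3DA829 3D A8 29

Derivation:
Sextets: P=15, a=26, g=32, p=41
24-bit: (15<<18) | (26<<12) | (32<<6) | 41
      = 0x3C0000 | 0x01A000 | 0x000800 | 0x000029
      = 0x3DA829
Bytes: (v>>16)&0xFF=3D, (v>>8)&0xFF=A8, v&0xFF=29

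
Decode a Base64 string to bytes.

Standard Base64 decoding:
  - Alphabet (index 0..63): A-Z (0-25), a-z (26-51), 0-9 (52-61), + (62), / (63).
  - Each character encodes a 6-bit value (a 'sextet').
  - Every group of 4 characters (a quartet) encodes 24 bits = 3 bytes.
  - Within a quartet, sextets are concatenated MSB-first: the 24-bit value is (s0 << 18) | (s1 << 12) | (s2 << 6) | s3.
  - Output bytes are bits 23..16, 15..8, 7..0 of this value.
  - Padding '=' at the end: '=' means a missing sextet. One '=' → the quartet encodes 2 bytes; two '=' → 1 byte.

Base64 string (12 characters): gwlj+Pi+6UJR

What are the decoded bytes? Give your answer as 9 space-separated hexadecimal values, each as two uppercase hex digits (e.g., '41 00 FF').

After char 0 ('g'=32): chars_in_quartet=1 acc=0x20 bytes_emitted=0
After char 1 ('w'=48): chars_in_quartet=2 acc=0x830 bytes_emitted=0
After char 2 ('l'=37): chars_in_quartet=3 acc=0x20C25 bytes_emitted=0
After char 3 ('j'=35): chars_in_quartet=4 acc=0x830963 -> emit 83 09 63, reset; bytes_emitted=3
After char 4 ('+'=62): chars_in_quartet=1 acc=0x3E bytes_emitted=3
After char 5 ('P'=15): chars_in_quartet=2 acc=0xF8F bytes_emitted=3
After char 6 ('i'=34): chars_in_quartet=3 acc=0x3E3E2 bytes_emitted=3
After char 7 ('+'=62): chars_in_quartet=4 acc=0xF8F8BE -> emit F8 F8 BE, reset; bytes_emitted=6
After char 8 ('6'=58): chars_in_quartet=1 acc=0x3A bytes_emitted=6
After char 9 ('U'=20): chars_in_quartet=2 acc=0xE94 bytes_emitted=6
After char 10 ('J'=9): chars_in_quartet=3 acc=0x3A509 bytes_emitted=6
After char 11 ('R'=17): chars_in_quartet=4 acc=0xE94251 -> emit E9 42 51, reset; bytes_emitted=9

Answer: 83 09 63 F8 F8 BE E9 42 51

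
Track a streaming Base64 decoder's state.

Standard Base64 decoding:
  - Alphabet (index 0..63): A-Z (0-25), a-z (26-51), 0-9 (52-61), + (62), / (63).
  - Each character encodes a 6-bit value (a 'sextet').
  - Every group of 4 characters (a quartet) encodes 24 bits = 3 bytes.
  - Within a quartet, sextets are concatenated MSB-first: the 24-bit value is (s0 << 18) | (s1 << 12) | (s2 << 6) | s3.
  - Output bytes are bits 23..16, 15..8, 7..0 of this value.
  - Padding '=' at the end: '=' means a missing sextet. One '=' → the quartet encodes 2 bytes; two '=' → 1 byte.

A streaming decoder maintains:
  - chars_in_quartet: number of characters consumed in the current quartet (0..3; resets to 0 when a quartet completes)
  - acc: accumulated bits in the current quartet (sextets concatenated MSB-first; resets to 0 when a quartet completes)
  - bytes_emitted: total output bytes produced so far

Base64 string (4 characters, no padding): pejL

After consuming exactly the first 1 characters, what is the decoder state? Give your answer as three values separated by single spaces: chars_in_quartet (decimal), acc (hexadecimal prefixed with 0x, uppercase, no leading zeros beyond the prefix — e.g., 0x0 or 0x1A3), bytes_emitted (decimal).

Answer: 1 0x29 0

Derivation:
After char 0 ('p'=41): chars_in_quartet=1 acc=0x29 bytes_emitted=0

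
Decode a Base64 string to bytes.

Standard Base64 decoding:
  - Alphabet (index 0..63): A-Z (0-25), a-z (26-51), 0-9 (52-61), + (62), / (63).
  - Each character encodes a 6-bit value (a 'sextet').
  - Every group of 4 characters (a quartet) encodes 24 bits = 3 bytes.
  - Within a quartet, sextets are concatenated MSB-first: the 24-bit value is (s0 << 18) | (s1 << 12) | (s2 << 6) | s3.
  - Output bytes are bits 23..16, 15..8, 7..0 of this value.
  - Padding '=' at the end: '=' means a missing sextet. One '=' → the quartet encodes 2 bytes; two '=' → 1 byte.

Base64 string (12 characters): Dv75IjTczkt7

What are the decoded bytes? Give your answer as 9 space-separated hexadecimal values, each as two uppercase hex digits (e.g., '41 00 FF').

After char 0 ('D'=3): chars_in_quartet=1 acc=0x3 bytes_emitted=0
After char 1 ('v'=47): chars_in_quartet=2 acc=0xEF bytes_emitted=0
After char 2 ('7'=59): chars_in_quartet=3 acc=0x3BFB bytes_emitted=0
After char 3 ('5'=57): chars_in_quartet=4 acc=0xEFEF9 -> emit 0E FE F9, reset; bytes_emitted=3
After char 4 ('I'=8): chars_in_quartet=1 acc=0x8 bytes_emitted=3
After char 5 ('j'=35): chars_in_quartet=2 acc=0x223 bytes_emitted=3
After char 6 ('T'=19): chars_in_quartet=3 acc=0x88D3 bytes_emitted=3
After char 7 ('c'=28): chars_in_quartet=4 acc=0x2234DC -> emit 22 34 DC, reset; bytes_emitted=6
After char 8 ('z'=51): chars_in_quartet=1 acc=0x33 bytes_emitted=6
After char 9 ('k'=36): chars_in_quartet=2 acc=0xCE4 bytes_emitted=6
After char 10 ('t'=45): chars_in_quartet=3 acc=0x3392D bytes_emitted=6
After char 11 ('7'=59): chars_in_quartet=4 acc=0xCE4B7B -> emit CE 4B 7B, reset; bytes_emitted=9

Answer: 0E FE F9 22 34 DC CE 4B 7B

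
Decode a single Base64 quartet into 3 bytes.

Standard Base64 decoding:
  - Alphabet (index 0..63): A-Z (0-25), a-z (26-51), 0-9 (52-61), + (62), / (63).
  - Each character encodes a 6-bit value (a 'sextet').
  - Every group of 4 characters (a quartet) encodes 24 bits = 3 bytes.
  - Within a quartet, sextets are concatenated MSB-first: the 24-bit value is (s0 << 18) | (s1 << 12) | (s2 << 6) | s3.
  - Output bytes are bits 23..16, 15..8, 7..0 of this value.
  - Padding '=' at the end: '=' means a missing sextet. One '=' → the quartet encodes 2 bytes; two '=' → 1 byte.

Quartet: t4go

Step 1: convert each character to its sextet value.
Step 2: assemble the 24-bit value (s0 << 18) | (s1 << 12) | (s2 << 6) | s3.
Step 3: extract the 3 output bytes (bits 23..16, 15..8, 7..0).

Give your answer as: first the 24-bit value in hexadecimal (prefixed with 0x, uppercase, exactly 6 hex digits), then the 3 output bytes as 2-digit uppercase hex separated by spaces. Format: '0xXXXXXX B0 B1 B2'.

Answer: 0xB78828 B7 88 28

Derivation:
Sextets: t=45, 4=56, g=32, o=40
24-bit: (45<<18) | (56<<12) | (32<<6) | 40
      = 0xB40000 | 0x038000 | 0x000800 | 0x000028
      = 0xB78828
Bytes: (v>>16)&0xFF=B7, (v>>8)&0xFF=88, v&0xFF=28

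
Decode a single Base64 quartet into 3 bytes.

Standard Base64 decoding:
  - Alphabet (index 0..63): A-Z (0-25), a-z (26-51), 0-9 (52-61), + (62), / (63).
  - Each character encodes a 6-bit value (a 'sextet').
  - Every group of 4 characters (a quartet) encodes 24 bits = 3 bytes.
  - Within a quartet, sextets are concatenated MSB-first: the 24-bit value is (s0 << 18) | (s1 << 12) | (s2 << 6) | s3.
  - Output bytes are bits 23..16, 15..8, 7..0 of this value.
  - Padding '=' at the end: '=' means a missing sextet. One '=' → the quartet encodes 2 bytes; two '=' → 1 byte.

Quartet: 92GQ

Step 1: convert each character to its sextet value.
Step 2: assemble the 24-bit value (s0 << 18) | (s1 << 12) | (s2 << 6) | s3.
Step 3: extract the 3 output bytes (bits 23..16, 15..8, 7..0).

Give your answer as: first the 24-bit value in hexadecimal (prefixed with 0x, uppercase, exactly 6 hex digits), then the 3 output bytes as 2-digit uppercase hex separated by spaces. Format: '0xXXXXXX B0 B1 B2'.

Answer: 0xF76190 F7 61 90

Derivation:
Sextets: 9=61, 2=54, G=6, Q=16
24-bit: (61<<18) | (54<<12) | (6<<6) | 16
      = 0xF40000 | 0x036000 | 0x000180 | 0x000010
      = 0xF76190
Bytes: (v>>16)&0xFF=F7, (v>>8)&0xFF=61, v&0xFF=90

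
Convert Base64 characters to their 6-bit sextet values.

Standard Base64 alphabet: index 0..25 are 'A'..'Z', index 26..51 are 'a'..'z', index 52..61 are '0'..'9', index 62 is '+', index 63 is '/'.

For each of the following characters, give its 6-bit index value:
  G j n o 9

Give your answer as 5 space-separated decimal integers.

'G': A..Z range, ord('G') − ord('A') = 6
'j': a..z range, 26 + ord('j') − ord('a') = 35
'n': a..z range, 26 + ord('n') − ord('a') = 39
'o': a..z range, 26 + ord('o') − ord('a') = 40
'9': 0..9 range, 52 + ord('9') − ord('0') = 61

Answer: 6 35 39 40 61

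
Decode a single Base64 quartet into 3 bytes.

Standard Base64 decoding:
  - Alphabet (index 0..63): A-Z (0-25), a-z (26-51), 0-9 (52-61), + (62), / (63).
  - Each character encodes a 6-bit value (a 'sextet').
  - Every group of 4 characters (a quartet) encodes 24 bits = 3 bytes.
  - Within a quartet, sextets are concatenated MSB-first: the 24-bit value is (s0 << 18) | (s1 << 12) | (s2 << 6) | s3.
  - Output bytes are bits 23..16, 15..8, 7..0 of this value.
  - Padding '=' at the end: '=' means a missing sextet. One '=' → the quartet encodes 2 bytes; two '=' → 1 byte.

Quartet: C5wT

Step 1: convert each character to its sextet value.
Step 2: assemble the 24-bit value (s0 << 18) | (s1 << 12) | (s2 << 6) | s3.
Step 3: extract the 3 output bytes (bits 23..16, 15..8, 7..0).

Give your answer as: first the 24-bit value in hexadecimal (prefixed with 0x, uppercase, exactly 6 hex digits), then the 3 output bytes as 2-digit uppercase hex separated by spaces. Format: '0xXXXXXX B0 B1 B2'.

Answer: 0x0B9C13 0B 9C 13

Derivation:
Sextets: C=2, 5=57, w=48, T=19
24-bit: (2<<18) | (57<<12) | (48<<6) | 19
      = 0x080000 | 0x039000 | 0x000C00 | 0x000013
      = 0x0B9C13
Bytes: (v>>16)&0xFF=0B, (v>>8)&0xFF=9C, v&0xFF=13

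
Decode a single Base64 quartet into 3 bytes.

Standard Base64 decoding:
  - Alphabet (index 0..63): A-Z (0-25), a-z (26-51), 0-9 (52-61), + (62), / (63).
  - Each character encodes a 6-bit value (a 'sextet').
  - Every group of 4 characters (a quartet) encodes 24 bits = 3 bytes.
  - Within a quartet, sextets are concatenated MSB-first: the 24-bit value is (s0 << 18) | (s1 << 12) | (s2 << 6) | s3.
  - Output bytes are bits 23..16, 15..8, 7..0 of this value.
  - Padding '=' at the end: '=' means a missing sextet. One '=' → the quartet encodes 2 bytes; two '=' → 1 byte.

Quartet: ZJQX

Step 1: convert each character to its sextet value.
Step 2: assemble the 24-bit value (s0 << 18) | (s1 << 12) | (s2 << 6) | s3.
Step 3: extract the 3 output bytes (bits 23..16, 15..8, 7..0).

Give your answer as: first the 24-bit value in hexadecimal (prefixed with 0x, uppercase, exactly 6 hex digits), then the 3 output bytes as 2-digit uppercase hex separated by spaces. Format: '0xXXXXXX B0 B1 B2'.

Sextets: Z=25, J=9, Q=16, X=23
24-bit: (25<<18) | (9<<12) | (16<<6) | 23
      = 0x640000 | 0x009000 | 0x000400 | 0x000017
      = 0x649417
Bytes: (v>>16)&0xFF=64, (v>>8)&0xFF=94, v&0xFF=17

Answer: 0x649417 64 94 17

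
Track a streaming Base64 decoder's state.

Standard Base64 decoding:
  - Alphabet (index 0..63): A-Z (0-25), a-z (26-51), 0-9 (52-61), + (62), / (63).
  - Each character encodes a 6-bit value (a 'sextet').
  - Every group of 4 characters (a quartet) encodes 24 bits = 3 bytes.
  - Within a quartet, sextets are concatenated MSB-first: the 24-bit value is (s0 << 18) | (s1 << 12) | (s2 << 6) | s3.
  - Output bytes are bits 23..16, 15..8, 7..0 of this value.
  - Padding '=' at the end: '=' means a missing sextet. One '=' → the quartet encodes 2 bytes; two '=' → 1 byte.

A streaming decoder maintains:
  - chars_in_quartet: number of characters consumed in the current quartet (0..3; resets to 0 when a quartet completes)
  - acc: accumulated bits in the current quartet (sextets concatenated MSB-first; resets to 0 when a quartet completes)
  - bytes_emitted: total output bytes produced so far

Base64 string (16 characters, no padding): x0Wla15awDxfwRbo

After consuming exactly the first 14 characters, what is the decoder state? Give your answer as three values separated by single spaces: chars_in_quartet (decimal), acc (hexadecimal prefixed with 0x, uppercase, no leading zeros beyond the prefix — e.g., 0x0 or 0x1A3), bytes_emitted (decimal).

After char 0 ('x'=49): chars_in_quartet=1 acc=0x31 bytes_emitted=0
After char 1 ('0'=52): chars_in_quartet=2 acc=0xC74 bytes_emitted=0
After char 2 ('W'=22): chars_in_quartet=3 acc=0x31D16 bytes_emitted=0
After char 3 ('l'=37): chars_in_quartet=4 acc=0xC745A5 -> emit C7 45 A5, reset; bytes_emitted=3
After char 4 ('a'=26): chars_in_quartet=1 acc=0x1A bytes_emitted=3
After char 5 ('1'=53): chars_in_quartet=2 acc=0x6B5 bytes_emitted=3
After char 6 ('5'=57): chars_in_quartet=3 acc=0x1AD79 bytes_emitted=3
After char 7 ('a'=26): chars_in_quartet=4 acc=0x6B5E5A -> emit 6B 5E 5A, reset; bytes_emitted=6
After char 8 ('w'=48): chars_in_quartet=1 acc=0x30 bytes_emitted=6
After char 9 ('D'=3): chars_in_quartet=2 acc=0xC03 bytes_emitted=6
After char 10 ('x'=49): chars_in_quartet=3 acc=0x300F1 bytes_emitted=6
After char 11 ('f'=31): chars_in_quartet=4 acc=0xC03C5F -> emit C0 3C 5F, reset; bytes_emitted=9
After char 12 ('w'=48): chars_in_quartet=1 acc=0x30 bytes_emitted=9
After char 13 ('R'=17): chars_in_quartet=2 acc=0xC11 bytes_emitted=9

Answer: 2 0xC11 9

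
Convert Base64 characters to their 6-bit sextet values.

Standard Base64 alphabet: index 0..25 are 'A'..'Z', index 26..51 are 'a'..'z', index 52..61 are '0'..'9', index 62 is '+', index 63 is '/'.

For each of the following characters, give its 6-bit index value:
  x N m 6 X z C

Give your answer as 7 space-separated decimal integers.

Answer: 49 13 38 58 23 51 2

Derivation:
'x': a..z range, 26 + ord('x') − ord('a') = 49
'N': A..Z range, ord('N') − ord('A') = 13
'm': a..z range, 26 + ord('m') − ord('a') = 38
'6': 0..9 range, 52 + ord('6') − ord('0') = 58
'X': A..Z range, ord('X') − ord('A') = 23
'z': a..z range, 26 + ord('z') − ord('a') = 51
'C': A..Z range, ord('C') − ord('A') = 2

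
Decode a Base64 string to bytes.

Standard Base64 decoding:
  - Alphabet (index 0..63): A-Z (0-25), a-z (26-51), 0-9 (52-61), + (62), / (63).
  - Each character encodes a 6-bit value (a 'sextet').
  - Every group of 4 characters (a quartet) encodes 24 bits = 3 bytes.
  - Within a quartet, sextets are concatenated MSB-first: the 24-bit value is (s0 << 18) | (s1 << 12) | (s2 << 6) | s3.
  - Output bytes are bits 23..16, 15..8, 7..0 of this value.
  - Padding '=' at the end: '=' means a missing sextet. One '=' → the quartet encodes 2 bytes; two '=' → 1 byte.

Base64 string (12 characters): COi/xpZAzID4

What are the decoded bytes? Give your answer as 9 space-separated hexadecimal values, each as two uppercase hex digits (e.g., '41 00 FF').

After char 0 ('C'=2): chars_in_quartet=1 acc=0x2 bytes_emitted=0
After char 1 ('O'=14): chars_in_quartet=2 acc=0x8E bytes_emitted=0
After char 2 ('i'=34): chars_in_quartet=3 acc=0x23A2 bytes_emitted=0
After char 3 ('/'=63): chars_in_quartet=4 acc=0x8E8BF -> emit 08 E8 BF, reset; bytes_emitted=3
After char 4 ('x'=49): chars_in_quartet=1 acc=0x31 bytes_emitted=3
After char 5 ('p'=41): chars_in_quartet=2 acc=0xC69 bytes_emitted=3
After char 6 ('Z'=25): chars_in_quartet=3 acc=0x31A59 bytes_emitted=3
After char 7 ('A'=0): chars_in_quartet=4 acc=0xC69640 -> emit C6 96 40, reset; bytes_emitted=6
After char 8 ('z'=51): chars_in_quartet=1 acc=0x33 bytes_emitted=6
After char 9 ('I'=8): chars_in_quartet=2 acc=0xCC8 bytes_emitted=6
After char 10 ('D'=3): chars_in_quartet=3 acc=0x33203 bytes_emitted=6
After char 11 ('4'=56): chars_in_quartet=4 acc=0xCC80F8 -> emit CC 80 F8, reset; bytes_emitted=9

Answer: 08 E8 BF C6 96 40 CC 80 F8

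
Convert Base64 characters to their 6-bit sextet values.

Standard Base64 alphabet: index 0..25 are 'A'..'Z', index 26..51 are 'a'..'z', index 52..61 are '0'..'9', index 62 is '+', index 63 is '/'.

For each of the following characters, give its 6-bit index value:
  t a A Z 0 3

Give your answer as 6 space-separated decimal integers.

Answer: 45 26 0 25 52 55

Derivation:
't': a..z range, 26 + ord('t') − ord('a') = 45
'a': a..z range, 26 + ord('a') − ord('a') = 26
'A': A..Z range, ord('A') − ord('A') = 0
'Z': A..Z range, ord('Z') − ord('A') = 25
'0': 0..9 range, 52 + ord('0') − ord('0') = 52
'3': 0..9 range, 52 + ord('3') − ord('0') = 55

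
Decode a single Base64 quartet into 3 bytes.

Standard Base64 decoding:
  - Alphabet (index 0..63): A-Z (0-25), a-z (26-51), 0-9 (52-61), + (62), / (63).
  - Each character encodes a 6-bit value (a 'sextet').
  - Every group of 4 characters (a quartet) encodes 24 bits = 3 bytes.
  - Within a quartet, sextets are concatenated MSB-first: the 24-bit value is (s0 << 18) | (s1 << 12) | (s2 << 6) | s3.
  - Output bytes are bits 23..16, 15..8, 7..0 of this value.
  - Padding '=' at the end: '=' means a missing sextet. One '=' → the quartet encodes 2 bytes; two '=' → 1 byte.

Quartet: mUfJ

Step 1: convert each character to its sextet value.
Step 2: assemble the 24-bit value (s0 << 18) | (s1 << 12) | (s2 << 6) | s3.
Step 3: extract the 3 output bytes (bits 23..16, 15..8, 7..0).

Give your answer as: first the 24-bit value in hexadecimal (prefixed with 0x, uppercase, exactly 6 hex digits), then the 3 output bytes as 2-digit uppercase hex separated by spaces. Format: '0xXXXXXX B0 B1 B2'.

Sextets: m=38, U=20, f=31, J=9
24-bit: (38<<18) | (20<<12) | (31<<6) | 9
      = 0x980000 | 0x014000 | 0x0007C0 | 0x000009
      = 0x9947C9
Bytes: (v>>16)&0xFF=99, (v>>8)&0xFF=47, v&0xFF=C9

Answer: 0x9947C9 99 47 C9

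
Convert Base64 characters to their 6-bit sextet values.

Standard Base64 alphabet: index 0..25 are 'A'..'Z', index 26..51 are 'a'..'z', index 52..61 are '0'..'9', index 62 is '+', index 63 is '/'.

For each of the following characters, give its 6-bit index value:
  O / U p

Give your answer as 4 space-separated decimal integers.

Answer: 14 63 20 41

Derivation:
'O': A..Z range, ord('O') − ord('A') = 14
'/': index 63
'U': A..Z range, ord('U') − ord('A') = 20
'p': a..z range, 26 + ord('p') − ord('a') = 41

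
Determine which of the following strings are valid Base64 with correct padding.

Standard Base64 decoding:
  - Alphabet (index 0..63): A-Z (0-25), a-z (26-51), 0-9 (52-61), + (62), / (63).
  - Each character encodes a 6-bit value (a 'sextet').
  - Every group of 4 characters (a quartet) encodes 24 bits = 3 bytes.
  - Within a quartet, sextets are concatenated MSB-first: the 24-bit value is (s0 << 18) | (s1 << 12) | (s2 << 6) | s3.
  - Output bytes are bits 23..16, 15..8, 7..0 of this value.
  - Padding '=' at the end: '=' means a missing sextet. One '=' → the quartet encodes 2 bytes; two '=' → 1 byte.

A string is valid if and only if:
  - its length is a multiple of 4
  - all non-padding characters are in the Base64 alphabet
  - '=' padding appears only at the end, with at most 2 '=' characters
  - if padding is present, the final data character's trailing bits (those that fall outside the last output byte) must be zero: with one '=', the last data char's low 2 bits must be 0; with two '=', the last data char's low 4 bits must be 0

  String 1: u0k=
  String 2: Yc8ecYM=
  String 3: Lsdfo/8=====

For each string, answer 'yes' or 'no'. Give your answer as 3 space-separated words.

String 1: 'u0k=' → valid
String 2: 'Yc8ecYM=' → valid
String 3: 'Lsdfo/8=====' → invalid (5 pad chars (max 2))

Answer: yes yes no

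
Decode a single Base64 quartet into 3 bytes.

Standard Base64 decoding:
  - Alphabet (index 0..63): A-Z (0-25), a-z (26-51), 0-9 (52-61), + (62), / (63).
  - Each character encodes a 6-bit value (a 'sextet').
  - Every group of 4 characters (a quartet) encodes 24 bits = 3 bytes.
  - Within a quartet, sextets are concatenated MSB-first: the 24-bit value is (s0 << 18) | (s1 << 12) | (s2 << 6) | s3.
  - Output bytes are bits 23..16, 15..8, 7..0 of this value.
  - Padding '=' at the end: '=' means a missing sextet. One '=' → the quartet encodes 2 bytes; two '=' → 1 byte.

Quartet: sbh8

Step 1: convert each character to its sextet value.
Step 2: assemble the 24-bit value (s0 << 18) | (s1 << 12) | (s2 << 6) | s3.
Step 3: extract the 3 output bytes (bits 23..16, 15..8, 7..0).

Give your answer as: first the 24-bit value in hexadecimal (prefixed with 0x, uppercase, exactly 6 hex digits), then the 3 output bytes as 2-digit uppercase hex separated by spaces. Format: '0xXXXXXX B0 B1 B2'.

Sextets: s=44, b=27, h=33, 8=60
24-bit: (44<<18) | (27<<12) | (33<<6) | 60
      = 0xB00000 | 0x01B000 | 0x000840 | 0x00003C
      = 0xB1B87C
Bytes: (v>>16)&0xFF=B1, (v>>8)&0xFF=B8, v&0xFF=7C

Answer: 0xB1B87C B1 B8 7C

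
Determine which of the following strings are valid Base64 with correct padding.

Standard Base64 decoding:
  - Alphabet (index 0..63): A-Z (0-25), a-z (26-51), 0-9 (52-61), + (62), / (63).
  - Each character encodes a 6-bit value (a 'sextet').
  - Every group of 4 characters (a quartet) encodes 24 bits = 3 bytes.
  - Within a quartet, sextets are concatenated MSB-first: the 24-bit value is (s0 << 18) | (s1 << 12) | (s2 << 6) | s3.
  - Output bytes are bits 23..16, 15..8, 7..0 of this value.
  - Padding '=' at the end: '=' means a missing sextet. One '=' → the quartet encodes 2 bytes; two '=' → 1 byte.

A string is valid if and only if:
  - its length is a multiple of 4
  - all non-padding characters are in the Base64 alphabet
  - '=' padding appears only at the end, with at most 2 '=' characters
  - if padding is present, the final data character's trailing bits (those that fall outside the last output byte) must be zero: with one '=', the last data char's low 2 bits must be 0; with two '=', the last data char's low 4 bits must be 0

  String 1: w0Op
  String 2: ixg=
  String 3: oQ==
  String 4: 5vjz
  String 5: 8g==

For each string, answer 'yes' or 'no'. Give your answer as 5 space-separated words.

Answer: yes yes yes yes yes

Derivation:
String 1: 'w0Op' → valid
String 2: 'ixg=' → valid
String 3: 'oQ==' → valid
String 4: '5vjz' → valid
String 5: '8g==' → valid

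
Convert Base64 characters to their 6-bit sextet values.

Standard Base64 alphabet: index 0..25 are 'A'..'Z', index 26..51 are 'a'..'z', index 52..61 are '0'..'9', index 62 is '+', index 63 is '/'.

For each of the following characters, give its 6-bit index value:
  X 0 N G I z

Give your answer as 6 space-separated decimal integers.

Answer: 23 52 13 6 8 51

Derivation:
'X': A..Z range, ord('X') − ord('A') = 23
'0': 0..9 range, 52 + ord('0') − ord('0') = 52
'N': A..Z range, ord('N') − ord('A') = 13
'G': A..Z range, ord('G') − ord('A') = 6
'I': A..Z range, ord('I') − ord('A') = 8
'z': a..z range, 26 + ord('z') − ord('a') = 51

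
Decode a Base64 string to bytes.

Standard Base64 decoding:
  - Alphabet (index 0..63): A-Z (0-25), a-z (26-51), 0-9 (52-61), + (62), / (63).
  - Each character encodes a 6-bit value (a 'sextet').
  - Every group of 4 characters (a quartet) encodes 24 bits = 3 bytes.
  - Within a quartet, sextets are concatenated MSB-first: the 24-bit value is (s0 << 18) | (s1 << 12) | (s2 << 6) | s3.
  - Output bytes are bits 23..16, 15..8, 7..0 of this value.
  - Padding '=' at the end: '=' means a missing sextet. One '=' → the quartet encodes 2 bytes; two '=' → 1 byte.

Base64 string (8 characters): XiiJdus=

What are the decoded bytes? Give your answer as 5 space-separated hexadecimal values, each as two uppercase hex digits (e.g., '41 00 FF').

Answer: 5E 28 89 76 EB

Derivation:
After char 0 ('X'=23): chars_in_quartet=1 acc=0x17 bytes_emitted=0
After char 1 ('i'=34): chars_in_quartet=2 acc=0x5E2 bytes_emitted=0
After char 2 ('i'=34): chars_in_quartet=3 acc=0x178A2 bytes_emitted=0
After char 3 ('J'=9): chars_in_quartet=4 acc=0x5E2889 -> emit 5E 28 89, reset; bytes_emitted=3
After char 4 ('d'=29): chars_in_quartet=1 acc=0x1D bytes_emitted=3
After char 5 ('u'=46): chars_in_quartet=2 acc=0x76E bytes_emitted=3
After char 6 ('s'=44): chars_in_quartet=3 acc=0x1DBAC bytes_emitted=3
Padding '=': partial quartet acc=0x1DBAC -> emit 76 EB; bytes_emitted=5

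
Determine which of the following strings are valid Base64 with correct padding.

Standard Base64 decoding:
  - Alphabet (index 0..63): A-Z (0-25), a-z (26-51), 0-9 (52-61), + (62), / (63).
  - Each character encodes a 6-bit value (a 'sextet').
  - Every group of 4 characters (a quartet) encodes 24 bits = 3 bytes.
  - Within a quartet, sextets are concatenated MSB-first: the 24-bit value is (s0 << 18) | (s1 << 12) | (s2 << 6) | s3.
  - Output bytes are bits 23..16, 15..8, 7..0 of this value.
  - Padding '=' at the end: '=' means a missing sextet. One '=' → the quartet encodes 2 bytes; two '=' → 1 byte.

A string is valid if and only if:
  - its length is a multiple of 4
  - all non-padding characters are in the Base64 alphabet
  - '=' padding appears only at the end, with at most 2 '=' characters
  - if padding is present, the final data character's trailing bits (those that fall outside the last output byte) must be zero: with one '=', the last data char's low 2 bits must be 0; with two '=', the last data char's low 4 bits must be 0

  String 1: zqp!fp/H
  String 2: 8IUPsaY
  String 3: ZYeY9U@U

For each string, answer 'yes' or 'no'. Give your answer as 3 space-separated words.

Answer: no no no

Derivation:
String 1: 'zqp!fp/H' → invalid (bad char(s): ['!'])
String 2: '8IUPsaY' → invalid (len=7 not mult of 4)
String 3: 'ZYeY9U@U' → invalid (bad char(s): ['@'])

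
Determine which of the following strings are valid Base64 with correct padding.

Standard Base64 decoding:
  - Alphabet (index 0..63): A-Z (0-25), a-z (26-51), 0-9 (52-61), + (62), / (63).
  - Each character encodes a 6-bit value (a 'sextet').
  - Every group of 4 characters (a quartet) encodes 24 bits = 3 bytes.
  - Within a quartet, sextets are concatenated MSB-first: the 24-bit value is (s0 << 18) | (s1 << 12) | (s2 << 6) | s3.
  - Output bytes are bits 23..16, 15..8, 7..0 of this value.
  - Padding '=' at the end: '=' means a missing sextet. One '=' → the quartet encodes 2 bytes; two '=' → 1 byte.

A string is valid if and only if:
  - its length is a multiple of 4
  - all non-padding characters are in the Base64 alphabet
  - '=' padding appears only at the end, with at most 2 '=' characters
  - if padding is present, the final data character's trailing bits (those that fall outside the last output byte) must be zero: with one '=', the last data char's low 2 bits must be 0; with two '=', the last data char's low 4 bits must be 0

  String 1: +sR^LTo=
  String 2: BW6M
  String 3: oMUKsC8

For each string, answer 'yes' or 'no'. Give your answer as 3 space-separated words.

Answer: no yes no

Derivation:
String 1: '+sR^LTo=' → invalid (bad char(s): ['^'])
String 2: 'BW6M' → valid
String 3: 'oMUKsC8' → invalid (len=7 not mult of 4)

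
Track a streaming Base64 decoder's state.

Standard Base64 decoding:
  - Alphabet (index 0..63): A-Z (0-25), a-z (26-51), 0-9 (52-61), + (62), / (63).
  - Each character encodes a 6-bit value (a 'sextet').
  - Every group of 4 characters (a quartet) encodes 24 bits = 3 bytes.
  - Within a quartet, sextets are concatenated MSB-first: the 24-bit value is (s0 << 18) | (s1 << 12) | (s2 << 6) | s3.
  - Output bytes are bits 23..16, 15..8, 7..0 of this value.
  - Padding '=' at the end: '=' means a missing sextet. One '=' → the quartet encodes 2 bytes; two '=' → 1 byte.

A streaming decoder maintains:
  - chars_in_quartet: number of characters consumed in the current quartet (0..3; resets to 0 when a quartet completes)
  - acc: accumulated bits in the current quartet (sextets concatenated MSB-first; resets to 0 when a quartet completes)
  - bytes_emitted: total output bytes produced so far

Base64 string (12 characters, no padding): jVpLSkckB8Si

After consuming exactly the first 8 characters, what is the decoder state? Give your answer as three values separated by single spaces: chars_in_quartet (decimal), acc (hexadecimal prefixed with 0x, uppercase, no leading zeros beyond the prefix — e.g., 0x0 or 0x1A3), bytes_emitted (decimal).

Answer: 0 0x0 6

Derivation:
After char 0 ('j'=35): chars_in_quartet=1 acc=0x23 bytes_emitted=0
After char 1 ('V'=21): chars_in_quartet=2 acc=0x8D5 bytes_emitted=0
After char 2 ('p'=41): chars_in_quartet=3 acc=0x23569 bytes_emitted=0
After char 3 ('L'=11): chars_in_quartet=4 acc=0x8D5A4B -> emit 8D 5A 4B, reset; bytes_emitted=3
After char 4 ('S'=18): chars_in_quartet=1 acc=0x12 bytes_emitted=3
After char 5 ('k'=36): chars_in_quartet=2 acc=0x4A4 bytes_emitted=3
After char 6 ('c'=28): chars_in_quartet=3 acc=0x1291C bytes_emitted=3
After char 7 ('k'=36): chars_in_quartet=4 acc=0x4A4724 -> emit 4A 47 24, reset; bytes_emitted=6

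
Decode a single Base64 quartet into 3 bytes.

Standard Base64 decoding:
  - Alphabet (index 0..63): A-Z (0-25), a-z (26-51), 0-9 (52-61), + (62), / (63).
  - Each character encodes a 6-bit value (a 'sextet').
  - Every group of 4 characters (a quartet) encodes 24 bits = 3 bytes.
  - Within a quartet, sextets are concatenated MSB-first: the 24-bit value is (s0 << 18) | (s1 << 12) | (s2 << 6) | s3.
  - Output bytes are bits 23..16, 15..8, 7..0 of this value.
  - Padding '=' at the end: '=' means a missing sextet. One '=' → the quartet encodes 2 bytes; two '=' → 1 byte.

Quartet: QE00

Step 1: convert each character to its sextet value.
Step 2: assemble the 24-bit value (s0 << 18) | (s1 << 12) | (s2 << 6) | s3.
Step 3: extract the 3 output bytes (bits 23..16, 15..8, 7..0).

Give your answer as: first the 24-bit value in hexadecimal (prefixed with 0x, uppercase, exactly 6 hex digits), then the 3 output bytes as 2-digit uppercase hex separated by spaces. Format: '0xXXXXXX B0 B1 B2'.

Answer: 0x404D34 40 4D 34

Derivation:
Sextets: Q=16, E=4, 0=52, 0=52
24-bit: (16<<18) | (4<<12) | (52<<6) | 52
      = 0x400000 | 0x004000 | 0x000D00 | 0x000034
      = 0x404D34
Bytes: (v>>16)&0xFF=40, (v>>8)&0xFF=4D, v&0xFF=34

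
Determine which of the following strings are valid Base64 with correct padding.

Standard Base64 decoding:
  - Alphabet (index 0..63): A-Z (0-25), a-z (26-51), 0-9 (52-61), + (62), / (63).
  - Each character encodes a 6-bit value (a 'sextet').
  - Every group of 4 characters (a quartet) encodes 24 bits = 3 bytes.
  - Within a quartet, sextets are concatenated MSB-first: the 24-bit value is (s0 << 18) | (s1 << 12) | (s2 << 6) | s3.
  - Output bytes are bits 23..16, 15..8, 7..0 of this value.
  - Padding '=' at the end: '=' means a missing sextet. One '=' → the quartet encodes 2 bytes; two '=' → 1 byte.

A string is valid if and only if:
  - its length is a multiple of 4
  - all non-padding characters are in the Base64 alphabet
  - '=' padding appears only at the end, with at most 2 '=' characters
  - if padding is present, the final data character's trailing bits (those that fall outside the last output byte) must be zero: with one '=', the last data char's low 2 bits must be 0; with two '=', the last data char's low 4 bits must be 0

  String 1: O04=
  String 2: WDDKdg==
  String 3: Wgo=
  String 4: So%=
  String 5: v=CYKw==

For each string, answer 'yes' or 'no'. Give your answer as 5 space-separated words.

Answer: yes yes yes no no

Derivation:
String 1: 'O04=' → valid
String 2: 'WDDKdg==' → valid
String 3: 'Wgo=' → valid
String 4: 'So%=' → invalid (bad char(s): ['%'])
String 5: 'v=CYKw==' → invalid (bad char(s): ['=']; '=' in middle)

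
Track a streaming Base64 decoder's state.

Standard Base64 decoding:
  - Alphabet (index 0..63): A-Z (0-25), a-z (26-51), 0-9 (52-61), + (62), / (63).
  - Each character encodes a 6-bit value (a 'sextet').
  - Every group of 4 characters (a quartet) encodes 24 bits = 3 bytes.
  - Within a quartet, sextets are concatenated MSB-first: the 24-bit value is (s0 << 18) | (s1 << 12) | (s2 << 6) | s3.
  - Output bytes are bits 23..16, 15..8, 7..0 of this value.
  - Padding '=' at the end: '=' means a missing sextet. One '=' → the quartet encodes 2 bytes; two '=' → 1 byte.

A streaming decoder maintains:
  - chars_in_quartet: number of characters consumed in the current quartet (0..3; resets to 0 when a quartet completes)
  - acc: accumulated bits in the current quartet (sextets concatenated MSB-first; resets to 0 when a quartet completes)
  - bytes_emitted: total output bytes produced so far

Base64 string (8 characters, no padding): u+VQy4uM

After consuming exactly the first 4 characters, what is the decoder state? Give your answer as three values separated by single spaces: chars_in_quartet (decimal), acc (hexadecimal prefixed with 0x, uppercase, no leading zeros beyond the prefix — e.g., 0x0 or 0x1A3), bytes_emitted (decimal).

After char 0 ('u'=46): chars_in_quartet=1 acc=0x2E bytes_emitted=0
After char 1 ('+'=62): chars_in_quartet=2 acc=0xBBE bytes_emitted=0
After char 2 ('V'=21): chars_in_quartet=3 acc=0x2EF95 bytes_emitted=0
After char 3 ('Q'=16): chars_in_quartet=4 acc=0xBBE550 -> emit BB E5 50, reset; bytes_emitted=3

Answer: 0 0x0 3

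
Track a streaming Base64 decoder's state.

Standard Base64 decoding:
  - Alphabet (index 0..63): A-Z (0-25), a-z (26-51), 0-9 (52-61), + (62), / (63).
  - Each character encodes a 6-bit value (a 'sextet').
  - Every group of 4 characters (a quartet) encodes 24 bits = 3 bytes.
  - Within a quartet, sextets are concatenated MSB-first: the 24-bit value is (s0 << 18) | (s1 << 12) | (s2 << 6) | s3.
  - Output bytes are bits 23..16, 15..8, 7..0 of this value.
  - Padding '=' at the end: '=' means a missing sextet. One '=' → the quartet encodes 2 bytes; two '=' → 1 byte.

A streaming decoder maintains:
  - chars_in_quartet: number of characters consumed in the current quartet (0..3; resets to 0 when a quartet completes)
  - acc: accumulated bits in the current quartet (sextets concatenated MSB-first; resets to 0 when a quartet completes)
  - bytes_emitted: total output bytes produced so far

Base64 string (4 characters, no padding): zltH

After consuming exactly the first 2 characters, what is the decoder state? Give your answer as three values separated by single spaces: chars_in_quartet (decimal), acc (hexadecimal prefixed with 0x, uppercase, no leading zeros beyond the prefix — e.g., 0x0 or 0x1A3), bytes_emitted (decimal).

Answer: 2 0xCE5 0

Derivation:
After char 0 ('z'=51): chars_in_quartet=1 acc=0x33 bytes_emitted=0
After char 1 ('l'=37): chars_in_quartet=2 acc=0xCE5 bytes_emitted=0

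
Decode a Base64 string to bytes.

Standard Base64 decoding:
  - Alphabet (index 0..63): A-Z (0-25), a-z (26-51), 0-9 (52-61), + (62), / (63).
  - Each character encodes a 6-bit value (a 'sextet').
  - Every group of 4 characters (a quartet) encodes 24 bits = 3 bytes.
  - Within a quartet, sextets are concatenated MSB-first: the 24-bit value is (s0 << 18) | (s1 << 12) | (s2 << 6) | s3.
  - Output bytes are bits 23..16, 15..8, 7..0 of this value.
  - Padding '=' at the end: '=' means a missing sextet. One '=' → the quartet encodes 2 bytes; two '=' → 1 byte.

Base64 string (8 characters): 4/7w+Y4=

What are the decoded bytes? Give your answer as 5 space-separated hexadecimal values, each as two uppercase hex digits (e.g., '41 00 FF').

After char 0 ('4'=56): chars_in_quartet=1 acc=0x38 bytes_emitted=0
After char 1 ('/'=63): chars_in_quartet=2 acc=0xE3F bytes_emitted=0
After char 2 ('7'=59): chars_in_quartet=3 acc=0x38FFB bytes_emitted=0
After char 3 ('w'=48): chars_in_quartet=4 acc=0xE3FEF0 -> emit E3 FE F0, reset; bytes_emitted=3
After char 4 ('+'=62): chars_in_quartet=1 acc=0x3E bytes_emitted=3
After char 5 ('Y'=24): chars_in_quartet=2 acc=0xF98 bytes_emitted=3
After char 6 ('4'=56): chars_in_quartet=3 acc=0x3E638 bytes_emitted=3
Padding '=': partial quartet acc=0x3E638 -> emit F9 8E; bytes_emitted=5

Answer: E3 FE F0 F9 8E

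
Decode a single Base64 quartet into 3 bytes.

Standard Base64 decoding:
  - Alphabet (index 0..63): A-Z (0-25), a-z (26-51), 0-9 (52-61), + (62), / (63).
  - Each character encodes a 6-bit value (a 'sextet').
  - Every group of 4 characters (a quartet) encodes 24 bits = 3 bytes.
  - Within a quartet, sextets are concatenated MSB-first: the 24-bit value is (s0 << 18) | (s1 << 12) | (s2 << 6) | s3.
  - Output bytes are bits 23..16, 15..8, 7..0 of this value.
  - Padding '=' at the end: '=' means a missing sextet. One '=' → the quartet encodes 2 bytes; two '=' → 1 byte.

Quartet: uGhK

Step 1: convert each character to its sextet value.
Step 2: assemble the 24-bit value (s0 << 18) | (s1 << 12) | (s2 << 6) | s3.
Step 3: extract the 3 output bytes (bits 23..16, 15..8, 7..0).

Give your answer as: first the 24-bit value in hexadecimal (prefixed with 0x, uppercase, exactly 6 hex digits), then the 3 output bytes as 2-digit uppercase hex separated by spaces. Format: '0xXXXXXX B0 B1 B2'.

Sextets: u=46, G=6, h=33, K=10
24-bit: (46<<18) | (6<<12) | (33<<6) | 10
      = 0xB80000 | 0x006000 | 0x000840 | 0x00000A
      = 0xB8684A
Bytes: (v>>16)&0xFF=B8, (v>>8)&0xFF=68, v&0xFF=4A

Answer: 0xB8684A B8 68 4A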